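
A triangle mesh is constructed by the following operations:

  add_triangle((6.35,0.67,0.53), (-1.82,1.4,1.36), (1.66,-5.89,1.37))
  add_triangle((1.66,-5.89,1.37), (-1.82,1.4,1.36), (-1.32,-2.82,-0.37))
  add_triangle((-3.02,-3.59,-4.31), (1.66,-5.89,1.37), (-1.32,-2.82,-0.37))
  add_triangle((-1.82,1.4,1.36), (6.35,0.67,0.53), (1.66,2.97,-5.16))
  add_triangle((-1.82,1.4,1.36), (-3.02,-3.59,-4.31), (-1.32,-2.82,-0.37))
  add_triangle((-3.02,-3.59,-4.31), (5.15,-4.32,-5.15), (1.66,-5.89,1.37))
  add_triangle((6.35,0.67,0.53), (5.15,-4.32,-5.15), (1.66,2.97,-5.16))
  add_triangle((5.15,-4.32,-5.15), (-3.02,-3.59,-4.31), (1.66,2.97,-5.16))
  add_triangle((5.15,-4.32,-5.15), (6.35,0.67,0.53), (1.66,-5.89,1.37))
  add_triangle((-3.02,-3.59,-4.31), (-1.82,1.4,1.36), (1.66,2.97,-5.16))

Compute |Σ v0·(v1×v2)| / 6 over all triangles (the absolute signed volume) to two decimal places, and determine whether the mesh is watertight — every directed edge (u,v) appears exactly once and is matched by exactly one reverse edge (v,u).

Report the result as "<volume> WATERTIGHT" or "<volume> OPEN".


233.43 WATERTIGHT

Per-triangle v0·(v1×v2)/6:
  t1: +11.7797
  t2: +4.9350
  t3: +6.6206
  t4: +13.3996
  t5: +5.2069
  t6: +44.2217
  t7: +43.7766
  t8: +45.8422
  t9: +42.1551
  t10: +15.4897
Σ = +233.4270 → |volume| = 233.43

Directed edges: 30 total, each appears once with its reverse present → watertight.


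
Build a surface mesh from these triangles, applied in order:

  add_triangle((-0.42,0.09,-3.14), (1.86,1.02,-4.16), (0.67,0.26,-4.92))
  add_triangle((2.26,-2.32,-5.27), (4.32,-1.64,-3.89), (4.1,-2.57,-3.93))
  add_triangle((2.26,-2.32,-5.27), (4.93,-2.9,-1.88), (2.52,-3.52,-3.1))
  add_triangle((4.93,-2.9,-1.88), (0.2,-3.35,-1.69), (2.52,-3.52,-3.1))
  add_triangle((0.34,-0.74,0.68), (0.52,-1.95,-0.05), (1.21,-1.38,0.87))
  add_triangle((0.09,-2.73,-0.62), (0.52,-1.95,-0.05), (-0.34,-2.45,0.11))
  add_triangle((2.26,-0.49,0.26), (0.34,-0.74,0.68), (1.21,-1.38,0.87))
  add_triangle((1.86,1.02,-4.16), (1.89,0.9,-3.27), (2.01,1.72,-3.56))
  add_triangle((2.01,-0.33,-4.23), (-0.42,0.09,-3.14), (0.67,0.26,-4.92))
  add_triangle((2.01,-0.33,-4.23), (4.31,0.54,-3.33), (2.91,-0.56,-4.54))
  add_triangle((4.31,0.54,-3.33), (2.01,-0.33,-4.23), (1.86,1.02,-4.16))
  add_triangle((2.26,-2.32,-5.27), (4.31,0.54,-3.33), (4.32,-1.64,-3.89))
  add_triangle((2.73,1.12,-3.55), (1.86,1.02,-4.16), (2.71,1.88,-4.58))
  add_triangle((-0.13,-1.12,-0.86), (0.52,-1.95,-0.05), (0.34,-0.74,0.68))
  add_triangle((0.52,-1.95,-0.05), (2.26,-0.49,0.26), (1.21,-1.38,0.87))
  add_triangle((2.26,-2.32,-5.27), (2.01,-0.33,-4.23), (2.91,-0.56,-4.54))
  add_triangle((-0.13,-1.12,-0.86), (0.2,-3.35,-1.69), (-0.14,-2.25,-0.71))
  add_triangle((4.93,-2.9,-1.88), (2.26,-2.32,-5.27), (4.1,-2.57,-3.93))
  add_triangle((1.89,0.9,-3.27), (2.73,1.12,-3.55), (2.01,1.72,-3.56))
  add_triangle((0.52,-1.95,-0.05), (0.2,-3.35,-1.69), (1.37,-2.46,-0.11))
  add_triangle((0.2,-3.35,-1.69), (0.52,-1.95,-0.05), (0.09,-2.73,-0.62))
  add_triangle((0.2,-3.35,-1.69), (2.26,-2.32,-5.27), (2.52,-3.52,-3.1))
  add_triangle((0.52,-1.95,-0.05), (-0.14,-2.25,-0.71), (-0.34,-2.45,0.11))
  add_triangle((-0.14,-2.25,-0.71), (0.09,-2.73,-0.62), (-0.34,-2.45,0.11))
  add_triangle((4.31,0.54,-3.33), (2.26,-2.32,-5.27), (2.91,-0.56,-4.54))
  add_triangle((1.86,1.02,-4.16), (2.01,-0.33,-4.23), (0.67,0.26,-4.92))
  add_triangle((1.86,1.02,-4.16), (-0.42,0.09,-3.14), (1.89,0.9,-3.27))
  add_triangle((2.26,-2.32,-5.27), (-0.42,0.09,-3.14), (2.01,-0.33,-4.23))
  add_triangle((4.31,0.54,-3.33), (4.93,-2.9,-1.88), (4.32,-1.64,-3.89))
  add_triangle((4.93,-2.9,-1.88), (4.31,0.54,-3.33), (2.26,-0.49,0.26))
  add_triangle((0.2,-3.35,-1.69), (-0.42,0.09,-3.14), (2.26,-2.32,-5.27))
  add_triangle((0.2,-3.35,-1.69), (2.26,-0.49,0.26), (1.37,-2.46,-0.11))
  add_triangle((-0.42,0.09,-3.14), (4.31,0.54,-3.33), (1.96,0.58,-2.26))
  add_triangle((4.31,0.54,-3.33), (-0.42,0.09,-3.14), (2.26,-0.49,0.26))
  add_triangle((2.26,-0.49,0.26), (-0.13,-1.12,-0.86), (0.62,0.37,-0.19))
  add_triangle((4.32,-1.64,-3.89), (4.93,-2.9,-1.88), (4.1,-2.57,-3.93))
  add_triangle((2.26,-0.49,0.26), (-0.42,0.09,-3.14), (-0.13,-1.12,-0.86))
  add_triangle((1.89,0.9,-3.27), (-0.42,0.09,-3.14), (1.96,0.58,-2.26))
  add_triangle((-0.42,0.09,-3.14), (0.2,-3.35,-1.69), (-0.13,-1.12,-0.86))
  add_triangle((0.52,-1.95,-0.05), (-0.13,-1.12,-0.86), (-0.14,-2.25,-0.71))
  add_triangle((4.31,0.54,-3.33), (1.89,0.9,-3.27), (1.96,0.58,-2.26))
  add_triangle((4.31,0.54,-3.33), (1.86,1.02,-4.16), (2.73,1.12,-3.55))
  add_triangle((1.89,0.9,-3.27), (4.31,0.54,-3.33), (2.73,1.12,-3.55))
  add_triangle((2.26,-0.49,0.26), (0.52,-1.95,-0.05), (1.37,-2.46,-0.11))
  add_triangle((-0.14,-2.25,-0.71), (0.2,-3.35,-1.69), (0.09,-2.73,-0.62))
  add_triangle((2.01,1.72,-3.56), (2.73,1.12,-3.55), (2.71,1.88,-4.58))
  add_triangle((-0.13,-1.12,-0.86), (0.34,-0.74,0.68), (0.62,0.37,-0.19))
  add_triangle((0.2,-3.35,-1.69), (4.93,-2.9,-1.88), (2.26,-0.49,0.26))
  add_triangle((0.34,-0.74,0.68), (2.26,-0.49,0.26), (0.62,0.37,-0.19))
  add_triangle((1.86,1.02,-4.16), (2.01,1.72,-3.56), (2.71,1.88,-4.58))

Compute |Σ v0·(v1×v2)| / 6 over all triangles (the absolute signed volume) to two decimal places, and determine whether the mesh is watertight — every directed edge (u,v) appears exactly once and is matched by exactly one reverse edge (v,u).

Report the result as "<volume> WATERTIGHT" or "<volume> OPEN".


48.59 WATERTIGHT

Per-triangle v0·(v1×v2)/6:
  t1: +0.4756
  t2: +2.1100
  t3: +5.6394
  t4: +2.9793
  t5: +0.1493
  t6: +0.2134
  t7: +0.0864
  t8: -0.2229
  t9: +0.4740
  t10: +0.8202
  t11: +2.6514
  t12: +4.4887
  t13: +0.4852
  t14: +0.0588
  t15: +0.5520
  t16: +1.0484
  t17: +0.0919
  t18: +1.3530
  t19: -0.2773
  t20: +0.3828
  t21: +0.2087
  t22: +3.7186
  t23: -0.2522
  t24: +0.1030
  t25: +1.9448
  t26: +1.5280
  t27: -0.0775
  t28: +2.6308
  t29: +4.4180
  t30: +3.9979
  t31: +4.7222
  t32: +1.0623
  t33: -0.7559
  t34: -1.7186
  t35: +0.2736
  t36: +2.0439
  t37: -1.3368
  t38: -0.3270
  t39: +0.2818
  t40: -0.1090
  t41: +0.0795
  t42: +0.7072
  t43: -0.3250
  t44: +0.0957
  t45: +0.0987
  t46: +0.0995
  t47: -0.1721
  t48: +1.8665
  t49: +0.0562
  t50: +0.1694
Σ = +48.5918 → |volume| = 48.59

Directed edges: 150 total, each appears once with its reverse present → watertight.


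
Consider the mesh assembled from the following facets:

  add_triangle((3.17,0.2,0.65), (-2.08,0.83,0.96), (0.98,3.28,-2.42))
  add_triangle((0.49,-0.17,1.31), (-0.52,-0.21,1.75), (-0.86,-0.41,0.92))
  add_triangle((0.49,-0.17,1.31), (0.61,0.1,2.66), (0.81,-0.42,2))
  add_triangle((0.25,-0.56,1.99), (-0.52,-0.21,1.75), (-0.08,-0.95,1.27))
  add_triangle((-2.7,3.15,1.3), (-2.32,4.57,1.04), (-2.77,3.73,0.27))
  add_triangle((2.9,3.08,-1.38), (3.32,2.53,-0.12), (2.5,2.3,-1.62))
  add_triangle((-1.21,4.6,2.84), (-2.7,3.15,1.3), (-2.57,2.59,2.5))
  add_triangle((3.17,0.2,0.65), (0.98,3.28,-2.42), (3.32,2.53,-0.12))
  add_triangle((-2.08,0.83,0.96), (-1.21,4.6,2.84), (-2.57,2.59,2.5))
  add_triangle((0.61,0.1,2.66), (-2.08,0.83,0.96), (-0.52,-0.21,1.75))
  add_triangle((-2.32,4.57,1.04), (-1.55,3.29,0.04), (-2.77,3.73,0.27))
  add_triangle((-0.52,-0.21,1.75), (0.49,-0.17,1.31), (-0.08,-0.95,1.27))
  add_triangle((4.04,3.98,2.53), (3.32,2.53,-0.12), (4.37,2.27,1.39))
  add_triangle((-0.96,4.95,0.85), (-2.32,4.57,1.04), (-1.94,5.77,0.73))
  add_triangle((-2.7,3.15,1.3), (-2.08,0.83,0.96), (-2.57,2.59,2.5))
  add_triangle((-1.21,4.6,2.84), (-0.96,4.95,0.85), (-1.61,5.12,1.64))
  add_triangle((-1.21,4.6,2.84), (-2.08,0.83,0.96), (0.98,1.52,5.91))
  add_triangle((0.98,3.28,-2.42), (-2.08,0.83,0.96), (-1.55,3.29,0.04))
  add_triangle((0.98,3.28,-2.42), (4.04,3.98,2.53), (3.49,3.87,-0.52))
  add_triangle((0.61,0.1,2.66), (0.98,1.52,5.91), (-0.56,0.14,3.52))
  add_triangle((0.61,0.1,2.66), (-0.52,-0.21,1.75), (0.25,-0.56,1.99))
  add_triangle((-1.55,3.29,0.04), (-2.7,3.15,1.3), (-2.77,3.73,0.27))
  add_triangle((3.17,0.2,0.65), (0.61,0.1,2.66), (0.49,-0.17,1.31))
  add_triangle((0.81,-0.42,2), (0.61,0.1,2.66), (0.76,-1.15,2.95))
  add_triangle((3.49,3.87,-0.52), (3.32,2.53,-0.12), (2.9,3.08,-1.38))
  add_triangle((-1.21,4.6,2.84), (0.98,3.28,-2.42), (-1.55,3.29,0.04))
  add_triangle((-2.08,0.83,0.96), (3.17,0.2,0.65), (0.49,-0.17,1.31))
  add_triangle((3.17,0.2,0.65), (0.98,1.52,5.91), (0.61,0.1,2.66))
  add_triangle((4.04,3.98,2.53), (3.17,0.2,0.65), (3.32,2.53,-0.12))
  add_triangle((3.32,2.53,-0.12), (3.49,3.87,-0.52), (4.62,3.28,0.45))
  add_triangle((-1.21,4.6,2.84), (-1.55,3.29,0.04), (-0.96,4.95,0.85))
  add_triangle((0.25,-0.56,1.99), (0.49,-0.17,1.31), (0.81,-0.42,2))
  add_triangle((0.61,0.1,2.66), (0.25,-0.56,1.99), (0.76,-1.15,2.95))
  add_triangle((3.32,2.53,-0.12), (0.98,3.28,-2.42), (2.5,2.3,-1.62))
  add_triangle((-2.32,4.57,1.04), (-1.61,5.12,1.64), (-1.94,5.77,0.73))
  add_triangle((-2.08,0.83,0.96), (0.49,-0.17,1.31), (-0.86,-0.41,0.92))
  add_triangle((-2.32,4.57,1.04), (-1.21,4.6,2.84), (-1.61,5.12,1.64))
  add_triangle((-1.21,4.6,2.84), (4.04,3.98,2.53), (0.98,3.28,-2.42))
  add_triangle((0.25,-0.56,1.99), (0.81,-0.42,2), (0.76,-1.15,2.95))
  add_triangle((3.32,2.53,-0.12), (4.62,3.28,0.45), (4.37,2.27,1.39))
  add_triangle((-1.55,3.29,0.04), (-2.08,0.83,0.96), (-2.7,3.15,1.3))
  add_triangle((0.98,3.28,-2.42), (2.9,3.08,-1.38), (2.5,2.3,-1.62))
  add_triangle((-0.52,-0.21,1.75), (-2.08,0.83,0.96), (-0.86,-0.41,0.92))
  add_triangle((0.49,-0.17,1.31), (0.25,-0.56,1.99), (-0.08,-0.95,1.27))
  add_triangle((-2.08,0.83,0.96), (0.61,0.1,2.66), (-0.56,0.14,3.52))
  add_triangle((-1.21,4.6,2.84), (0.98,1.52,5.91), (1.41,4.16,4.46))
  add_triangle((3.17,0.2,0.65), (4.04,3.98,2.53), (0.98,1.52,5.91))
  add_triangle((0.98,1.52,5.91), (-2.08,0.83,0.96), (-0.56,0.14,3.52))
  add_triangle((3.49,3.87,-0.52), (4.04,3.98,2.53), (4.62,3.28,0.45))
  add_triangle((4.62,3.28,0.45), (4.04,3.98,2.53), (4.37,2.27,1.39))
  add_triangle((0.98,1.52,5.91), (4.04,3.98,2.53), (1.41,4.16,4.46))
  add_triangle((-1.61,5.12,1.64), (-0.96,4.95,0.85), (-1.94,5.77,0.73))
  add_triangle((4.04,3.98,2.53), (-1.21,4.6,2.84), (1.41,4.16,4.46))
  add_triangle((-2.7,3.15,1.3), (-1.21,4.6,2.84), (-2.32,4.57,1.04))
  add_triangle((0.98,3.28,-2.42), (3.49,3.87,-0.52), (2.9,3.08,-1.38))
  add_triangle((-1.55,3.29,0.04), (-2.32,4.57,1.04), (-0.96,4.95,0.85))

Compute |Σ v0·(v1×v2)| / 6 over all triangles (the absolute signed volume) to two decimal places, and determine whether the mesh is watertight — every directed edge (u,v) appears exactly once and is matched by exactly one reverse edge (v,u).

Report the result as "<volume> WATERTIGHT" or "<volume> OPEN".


87.43 WATERTIGHT

Per-triangle v0·(v1×v2)/6:
  t1: -3.6885
  t2: +0.0790
  t3: +0.0075
  t4: +0.1679
  t5: +0.8746
  t6: +0.4578
  t7: +2.2263
  t8: +1.8518
  t9: -0.6378
  t10: +0.6055
  t11: +0.5261
  t12: -0.2034
  t13: -2.3418
  t14: -0.4814
  t15: +0.9148
  t16: +0.8441
  t17: +7.5693
  t18: +0.9628
  t19: +3.3344
  t20: +0.7854
  t21: +0.2341
  t22: -0.5508
  t23: +0.3084
  t24: +0.1781
  t25: +0.6645
  t26: +5.1462
  t27: -0.7614
  t28: +1.7674
  t29: +3.6622
  t30: +0.3608
  t31: -1.6801
  t32: -0.0214
  t33: +0.1389
  t34: -1.6231
  t35: +0.7971
  t36: -0.4057
  t37: +0.9441
  t38: +17.4383
  t39: -0.0777
  t40: +0.1558
  t41: +0.5351
  t42: +0.8011
  t43: +0.3186
  t44: +0.0482
  t45: -0.4734
  t46: +7.5440
  t47: +9.9251
  t48: +2.3449
  t49: +3.0266
  t50: +2.1951
  t51: +8.5460
  t52: +0.6481
  t53: +7.2376
  t54: +2.0034
  t55: +1.3889
  t56: +0.8129
Σ = +87.4319 → |volume| = 87.43

Directed edges: 168 total, each appears once with its reverse present → watertight.


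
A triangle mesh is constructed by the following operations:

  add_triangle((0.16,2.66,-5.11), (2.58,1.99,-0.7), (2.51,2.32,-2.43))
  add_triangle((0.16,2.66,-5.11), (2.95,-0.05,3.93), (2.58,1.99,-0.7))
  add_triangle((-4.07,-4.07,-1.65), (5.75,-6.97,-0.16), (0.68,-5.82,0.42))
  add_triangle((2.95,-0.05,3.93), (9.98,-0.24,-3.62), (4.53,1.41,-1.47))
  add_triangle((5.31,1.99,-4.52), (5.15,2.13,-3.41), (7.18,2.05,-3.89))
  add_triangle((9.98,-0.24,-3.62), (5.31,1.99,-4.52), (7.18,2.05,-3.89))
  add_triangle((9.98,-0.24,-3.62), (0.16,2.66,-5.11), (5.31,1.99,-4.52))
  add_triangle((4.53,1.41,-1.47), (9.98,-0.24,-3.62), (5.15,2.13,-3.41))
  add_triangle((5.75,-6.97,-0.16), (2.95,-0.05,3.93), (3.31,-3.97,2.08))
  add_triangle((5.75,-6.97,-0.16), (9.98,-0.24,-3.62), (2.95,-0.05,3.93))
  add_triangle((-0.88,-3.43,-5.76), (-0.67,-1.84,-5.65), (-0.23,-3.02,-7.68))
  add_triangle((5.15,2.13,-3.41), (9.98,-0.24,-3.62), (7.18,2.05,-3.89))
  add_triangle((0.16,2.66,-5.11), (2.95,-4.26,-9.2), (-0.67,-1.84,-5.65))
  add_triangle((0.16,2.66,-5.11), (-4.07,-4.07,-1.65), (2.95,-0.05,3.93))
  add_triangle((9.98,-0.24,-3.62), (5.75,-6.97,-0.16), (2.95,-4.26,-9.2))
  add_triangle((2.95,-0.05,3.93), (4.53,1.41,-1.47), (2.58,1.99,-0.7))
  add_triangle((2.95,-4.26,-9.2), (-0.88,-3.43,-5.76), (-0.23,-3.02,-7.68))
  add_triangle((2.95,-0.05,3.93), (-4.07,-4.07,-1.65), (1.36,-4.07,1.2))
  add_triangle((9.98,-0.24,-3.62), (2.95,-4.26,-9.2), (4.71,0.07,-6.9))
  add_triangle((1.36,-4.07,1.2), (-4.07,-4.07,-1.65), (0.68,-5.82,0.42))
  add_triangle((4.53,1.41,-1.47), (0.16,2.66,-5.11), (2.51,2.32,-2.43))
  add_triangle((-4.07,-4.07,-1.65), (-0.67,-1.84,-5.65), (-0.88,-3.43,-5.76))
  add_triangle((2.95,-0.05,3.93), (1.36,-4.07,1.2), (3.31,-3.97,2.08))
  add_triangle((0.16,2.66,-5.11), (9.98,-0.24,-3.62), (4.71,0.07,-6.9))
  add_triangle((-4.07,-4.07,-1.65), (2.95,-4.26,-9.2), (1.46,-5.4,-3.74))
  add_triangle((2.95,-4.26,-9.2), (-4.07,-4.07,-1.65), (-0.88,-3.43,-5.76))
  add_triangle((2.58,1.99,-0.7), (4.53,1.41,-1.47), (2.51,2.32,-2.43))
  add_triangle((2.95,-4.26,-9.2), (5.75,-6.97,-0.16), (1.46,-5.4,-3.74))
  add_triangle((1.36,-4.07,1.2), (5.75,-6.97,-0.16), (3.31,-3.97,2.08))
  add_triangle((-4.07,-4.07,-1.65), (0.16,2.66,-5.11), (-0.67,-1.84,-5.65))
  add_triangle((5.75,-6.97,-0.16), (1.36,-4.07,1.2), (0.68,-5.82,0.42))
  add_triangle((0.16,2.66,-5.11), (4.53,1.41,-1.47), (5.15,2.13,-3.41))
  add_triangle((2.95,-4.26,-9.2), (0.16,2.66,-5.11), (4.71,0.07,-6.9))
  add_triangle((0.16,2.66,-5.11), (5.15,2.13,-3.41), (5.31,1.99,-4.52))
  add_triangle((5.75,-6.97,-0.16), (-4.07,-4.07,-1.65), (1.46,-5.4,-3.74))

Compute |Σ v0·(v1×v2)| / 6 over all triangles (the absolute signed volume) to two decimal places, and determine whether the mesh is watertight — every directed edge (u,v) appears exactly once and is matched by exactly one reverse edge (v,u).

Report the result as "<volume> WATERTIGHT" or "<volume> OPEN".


Per-triangle v0·(v1×v2)/6:
  t1: +1.0711
  t2: +0.0934
  t3: +12.2289
  t4: +12.6266
  t5: +0.9454
  t6: +5.0613
  t7: +6.3019
  t8: +4.5449
  t9: +7.1769
  t10: +56.8847
  t11: +1.0925
  t12: -0.8810
  t13: +17.3661
  t14: -5.8944
  t15: +105.8020
  t16: +4.4800
  t17: +5.3916
  t18: +8.7505
  t19: +38.6521
  t20: +2.3284
  t21: +2.6926
  t22: +5.0150
  t23: +3.4580
  t24: +21.4631
  t25: +27.1898
  t26: +8.4437
  t27: +1.6071
  t28: +29.2957
  t29: +5.0907
  t30: +13.2279
  t31: +4.9077
  t32: +1.4141
  t33: +26.6497
  t34: +3.1210
  t35: +25.7854
Σ = +463.3841 → |volume| = 463.38

Directed edges: 105 total; 3 unmatched, e.g. (-0.67,-1.84,-5.65)→(-0.23,-3.02,-7.68) → open.

463.38 OPEN


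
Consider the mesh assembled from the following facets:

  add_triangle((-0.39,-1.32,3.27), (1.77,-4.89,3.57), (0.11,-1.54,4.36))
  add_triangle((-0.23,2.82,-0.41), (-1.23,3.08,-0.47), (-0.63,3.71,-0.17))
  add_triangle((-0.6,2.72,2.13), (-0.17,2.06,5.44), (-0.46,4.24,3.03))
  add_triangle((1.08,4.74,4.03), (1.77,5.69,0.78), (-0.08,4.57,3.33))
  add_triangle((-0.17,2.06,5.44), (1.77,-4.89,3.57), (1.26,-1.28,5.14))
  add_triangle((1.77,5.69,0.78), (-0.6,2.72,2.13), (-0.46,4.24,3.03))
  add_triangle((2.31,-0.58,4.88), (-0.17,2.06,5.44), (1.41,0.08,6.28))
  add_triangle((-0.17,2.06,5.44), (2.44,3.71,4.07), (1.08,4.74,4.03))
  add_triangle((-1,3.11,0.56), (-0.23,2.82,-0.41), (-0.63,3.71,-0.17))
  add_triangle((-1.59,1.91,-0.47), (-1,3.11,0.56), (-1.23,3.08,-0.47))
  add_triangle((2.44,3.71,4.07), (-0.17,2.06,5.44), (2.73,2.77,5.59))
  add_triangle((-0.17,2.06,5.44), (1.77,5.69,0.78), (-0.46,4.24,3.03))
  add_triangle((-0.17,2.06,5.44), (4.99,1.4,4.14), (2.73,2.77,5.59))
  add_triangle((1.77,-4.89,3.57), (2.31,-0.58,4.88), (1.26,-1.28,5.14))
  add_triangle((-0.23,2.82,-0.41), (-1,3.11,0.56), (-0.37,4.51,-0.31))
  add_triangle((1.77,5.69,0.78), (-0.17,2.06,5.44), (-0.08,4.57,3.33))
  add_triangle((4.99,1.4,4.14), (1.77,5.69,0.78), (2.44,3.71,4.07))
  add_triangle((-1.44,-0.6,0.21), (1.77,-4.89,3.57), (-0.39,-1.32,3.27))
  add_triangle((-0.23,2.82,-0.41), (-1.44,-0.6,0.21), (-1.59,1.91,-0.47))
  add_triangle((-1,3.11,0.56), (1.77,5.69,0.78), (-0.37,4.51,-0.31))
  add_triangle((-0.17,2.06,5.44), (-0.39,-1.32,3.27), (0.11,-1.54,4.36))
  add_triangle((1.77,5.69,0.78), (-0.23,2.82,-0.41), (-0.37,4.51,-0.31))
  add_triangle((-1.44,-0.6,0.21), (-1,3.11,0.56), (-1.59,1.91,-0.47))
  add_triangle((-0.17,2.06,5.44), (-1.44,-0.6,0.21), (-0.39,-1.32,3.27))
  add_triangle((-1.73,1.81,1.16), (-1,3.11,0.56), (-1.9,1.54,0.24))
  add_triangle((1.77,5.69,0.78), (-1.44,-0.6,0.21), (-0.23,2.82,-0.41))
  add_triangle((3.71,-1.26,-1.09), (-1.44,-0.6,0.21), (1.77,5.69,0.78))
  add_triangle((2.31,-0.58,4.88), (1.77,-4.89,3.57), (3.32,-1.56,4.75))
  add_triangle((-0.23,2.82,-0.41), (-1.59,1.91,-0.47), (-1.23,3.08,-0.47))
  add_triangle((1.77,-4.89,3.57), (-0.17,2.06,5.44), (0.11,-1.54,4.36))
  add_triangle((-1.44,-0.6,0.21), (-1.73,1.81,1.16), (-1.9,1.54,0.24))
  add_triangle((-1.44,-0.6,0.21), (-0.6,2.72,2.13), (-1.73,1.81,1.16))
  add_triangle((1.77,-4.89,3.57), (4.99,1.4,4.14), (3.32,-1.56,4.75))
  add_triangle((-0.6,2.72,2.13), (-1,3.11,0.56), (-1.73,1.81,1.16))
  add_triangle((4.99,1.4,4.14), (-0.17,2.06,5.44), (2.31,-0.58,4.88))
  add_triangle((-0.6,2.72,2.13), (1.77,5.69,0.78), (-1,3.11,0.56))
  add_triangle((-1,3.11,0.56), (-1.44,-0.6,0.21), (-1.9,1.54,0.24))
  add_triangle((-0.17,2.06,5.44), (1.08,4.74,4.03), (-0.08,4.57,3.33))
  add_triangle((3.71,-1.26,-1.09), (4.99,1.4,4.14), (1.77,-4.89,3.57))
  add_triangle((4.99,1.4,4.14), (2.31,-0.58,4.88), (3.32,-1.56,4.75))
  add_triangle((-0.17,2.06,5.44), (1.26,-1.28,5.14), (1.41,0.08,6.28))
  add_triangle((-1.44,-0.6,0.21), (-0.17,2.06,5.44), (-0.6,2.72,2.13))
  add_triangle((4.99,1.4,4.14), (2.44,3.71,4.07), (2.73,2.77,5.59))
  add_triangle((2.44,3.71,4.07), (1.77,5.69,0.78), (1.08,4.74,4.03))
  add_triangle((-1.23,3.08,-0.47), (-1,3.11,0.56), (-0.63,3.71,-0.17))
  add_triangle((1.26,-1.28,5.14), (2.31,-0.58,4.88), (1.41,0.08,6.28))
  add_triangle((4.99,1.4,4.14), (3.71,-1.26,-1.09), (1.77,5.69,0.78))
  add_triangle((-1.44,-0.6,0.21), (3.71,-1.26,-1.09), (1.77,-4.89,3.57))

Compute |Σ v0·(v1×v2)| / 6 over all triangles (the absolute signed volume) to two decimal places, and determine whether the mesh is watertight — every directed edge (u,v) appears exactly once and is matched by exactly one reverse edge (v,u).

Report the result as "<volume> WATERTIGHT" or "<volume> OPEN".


Per-triangle v0·(v1×v2)/6:
  t1: +1.4475
  t2: +0.1734
  t3: +0.8620
  t4: +3.8021
  t5: +2.5357
  t6: +0.3939
  t7: +1.5950
  t8: +5.1094
  t9: +0.0262
  t10: +0.4172
  t11: +4.1913
  t12: +6.8182
  t13: +3.4736
  t14: +4.3043
  t15: +0.1202
  t16: -5.2657
  t17: +10.5678
  t18: +3.2762
  t19: -0.2173
  t20: +1.9566
  t21: +1.4039
  t22: +0.3646
  t23: +0.8498
  t24: +3.1475
  t25: +0.6295
  t26: -1.2537
  t27: -0.0466
  t28: +3.8271
  t29: +0.0735
  t30: +4.0501
  t31: +0.5305
  t32: +0.5936
  t33: +4.5852
  t34: +1.0947
  t35: +10.8950
  t36: +3.0951
  t37: -0.2632
  t38: +3.5479
  t39: +22.6935
  t40: +4.1024
  t41: +1.7387
  t42: +2.8154
  t43: +4.9568
  t44: +5.4545
  t45: +0.4031
  t46: +1.6389
  t47: +19.3200
  t48: +3.3193
Σ = +149.1546 → |volume| = 149.15

Directed edges: 144 total, each appears once with its reverse present → watertight.

149.15 WATERTIGHT


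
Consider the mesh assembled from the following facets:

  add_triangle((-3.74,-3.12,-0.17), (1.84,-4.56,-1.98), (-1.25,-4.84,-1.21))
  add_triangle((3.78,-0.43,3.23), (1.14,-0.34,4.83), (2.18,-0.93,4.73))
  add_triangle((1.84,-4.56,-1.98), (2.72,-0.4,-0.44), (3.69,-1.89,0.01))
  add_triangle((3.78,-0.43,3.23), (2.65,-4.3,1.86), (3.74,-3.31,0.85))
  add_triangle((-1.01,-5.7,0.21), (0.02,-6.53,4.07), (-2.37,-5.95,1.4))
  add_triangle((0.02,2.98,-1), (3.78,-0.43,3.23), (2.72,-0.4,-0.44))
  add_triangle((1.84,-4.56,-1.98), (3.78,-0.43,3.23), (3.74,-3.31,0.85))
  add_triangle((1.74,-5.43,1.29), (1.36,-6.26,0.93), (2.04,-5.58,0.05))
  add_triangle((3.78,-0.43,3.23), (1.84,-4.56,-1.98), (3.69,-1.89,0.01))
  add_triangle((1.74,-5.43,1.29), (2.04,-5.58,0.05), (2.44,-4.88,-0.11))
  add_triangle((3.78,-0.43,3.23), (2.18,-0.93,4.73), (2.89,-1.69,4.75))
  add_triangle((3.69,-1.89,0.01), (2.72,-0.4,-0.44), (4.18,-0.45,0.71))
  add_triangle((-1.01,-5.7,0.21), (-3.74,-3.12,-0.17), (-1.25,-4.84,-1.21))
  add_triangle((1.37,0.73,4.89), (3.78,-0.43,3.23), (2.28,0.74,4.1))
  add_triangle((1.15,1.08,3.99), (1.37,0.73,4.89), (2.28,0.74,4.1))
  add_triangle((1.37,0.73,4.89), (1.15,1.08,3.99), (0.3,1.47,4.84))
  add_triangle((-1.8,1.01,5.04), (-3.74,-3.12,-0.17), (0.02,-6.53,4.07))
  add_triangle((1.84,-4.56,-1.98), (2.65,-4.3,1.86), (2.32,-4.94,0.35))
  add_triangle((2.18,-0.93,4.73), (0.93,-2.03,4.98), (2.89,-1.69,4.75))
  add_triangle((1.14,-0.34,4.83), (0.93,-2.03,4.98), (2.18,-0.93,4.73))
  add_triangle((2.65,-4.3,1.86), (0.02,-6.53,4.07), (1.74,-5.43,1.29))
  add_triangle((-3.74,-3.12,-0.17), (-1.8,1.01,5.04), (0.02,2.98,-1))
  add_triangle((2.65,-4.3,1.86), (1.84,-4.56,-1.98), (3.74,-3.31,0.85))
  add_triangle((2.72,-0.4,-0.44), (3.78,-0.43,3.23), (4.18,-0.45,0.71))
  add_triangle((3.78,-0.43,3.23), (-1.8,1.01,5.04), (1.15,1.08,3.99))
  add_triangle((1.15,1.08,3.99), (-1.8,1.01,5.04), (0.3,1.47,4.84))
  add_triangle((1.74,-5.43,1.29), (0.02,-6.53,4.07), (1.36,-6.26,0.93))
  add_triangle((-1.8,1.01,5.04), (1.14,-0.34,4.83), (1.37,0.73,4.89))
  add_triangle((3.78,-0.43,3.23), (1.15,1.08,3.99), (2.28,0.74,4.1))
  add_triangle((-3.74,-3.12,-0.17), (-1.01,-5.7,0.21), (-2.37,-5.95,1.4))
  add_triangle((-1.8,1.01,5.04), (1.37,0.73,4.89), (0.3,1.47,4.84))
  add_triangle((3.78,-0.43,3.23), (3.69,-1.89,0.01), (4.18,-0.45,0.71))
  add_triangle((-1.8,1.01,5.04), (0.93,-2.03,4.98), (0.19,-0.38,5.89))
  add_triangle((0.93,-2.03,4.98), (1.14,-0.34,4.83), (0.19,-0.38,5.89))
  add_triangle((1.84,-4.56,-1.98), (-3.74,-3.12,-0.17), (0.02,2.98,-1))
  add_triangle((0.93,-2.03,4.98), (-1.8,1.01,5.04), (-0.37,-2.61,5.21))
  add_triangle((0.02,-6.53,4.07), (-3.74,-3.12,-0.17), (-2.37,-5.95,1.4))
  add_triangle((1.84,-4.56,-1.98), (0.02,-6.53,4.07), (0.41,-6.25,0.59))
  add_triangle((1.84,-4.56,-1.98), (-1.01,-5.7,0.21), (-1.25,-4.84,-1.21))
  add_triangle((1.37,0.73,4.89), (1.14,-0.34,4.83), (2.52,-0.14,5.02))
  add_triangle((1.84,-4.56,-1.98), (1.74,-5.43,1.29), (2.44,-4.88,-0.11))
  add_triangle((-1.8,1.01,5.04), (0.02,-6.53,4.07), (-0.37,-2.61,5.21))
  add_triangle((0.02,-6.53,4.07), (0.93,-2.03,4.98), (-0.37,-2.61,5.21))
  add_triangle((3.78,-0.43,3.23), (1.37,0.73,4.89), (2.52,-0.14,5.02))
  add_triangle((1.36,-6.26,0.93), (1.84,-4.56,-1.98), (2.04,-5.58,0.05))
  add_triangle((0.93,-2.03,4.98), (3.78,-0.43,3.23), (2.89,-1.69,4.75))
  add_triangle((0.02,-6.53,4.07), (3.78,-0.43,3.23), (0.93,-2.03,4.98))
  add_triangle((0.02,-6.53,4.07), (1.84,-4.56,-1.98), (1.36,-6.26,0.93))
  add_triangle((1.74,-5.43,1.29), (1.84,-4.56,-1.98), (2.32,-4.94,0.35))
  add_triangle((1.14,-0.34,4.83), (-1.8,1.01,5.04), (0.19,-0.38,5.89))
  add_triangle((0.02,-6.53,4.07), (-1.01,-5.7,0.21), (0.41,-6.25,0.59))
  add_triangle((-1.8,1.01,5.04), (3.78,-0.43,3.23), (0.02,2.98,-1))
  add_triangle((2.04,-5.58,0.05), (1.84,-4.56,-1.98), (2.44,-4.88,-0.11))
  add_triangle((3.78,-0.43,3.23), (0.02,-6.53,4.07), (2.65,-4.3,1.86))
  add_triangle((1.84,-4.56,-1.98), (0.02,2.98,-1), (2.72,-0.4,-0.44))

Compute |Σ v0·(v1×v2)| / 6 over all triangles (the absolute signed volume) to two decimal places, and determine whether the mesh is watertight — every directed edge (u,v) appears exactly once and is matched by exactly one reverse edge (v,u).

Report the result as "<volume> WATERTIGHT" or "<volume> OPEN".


Per-triangle v0·(v1×v2)/6:
  t1: +0.5033
  t2: +1.2768
  t3: +2.2077
  t4: +5.1744
  t5: +6.1068
  t6: +5.2516
  t7: +0.0257
  t8: +0.8728
  t9: +5.3247
  t10: +0.7222
  t11: +1.4790
  t12: +0.8920
  t13: +4.0973
  t14: +1.1408
  t15: +0.4432
  t16: +0.4364
  t17: +27.2714
  t18: +0.8095
  t19: +1.3943
  t20: +1.5559
  t21: +4.4722
  t22: +11.0277
  t23: +5.2203
  t24: -0.2077
  t25: -3.4923
  t26: -0.6038
  t27: +2.5175
  t28: +2.8224
  t29: -0.2520
  t30: +3.9314
  t31: +1.7350
  t32: +2.7012
  t33: +2.2836
  t34: +1.6294
  t35: +7.6145
  t36: +4.5221
  t37: +3.9241
  t38: +4.5178
  t39: +4.2932
  t40: +1.1175
  t41: -1.9941
  t42: +4.6752
  t43: +5.1307
  t44: +1.2562
  t45: +1.6047
  t46: -0.8247
  t47: +12.2988
  t48: +1.1310
  t49: +1.7609
  t50: +1.2353
  t51: +5.1182
  t52: +12.8751
  t53: +1.2080
  t54: +11.8728
  t55: +4.2132
Σ = +188.3212 → |volume| = 188.32

Directed edges: 165 total; 9 unmatched, e.g. (3.78,-0.43,3.23)→(1.14,-0.34,4.83) → open.

188.32 OPEN


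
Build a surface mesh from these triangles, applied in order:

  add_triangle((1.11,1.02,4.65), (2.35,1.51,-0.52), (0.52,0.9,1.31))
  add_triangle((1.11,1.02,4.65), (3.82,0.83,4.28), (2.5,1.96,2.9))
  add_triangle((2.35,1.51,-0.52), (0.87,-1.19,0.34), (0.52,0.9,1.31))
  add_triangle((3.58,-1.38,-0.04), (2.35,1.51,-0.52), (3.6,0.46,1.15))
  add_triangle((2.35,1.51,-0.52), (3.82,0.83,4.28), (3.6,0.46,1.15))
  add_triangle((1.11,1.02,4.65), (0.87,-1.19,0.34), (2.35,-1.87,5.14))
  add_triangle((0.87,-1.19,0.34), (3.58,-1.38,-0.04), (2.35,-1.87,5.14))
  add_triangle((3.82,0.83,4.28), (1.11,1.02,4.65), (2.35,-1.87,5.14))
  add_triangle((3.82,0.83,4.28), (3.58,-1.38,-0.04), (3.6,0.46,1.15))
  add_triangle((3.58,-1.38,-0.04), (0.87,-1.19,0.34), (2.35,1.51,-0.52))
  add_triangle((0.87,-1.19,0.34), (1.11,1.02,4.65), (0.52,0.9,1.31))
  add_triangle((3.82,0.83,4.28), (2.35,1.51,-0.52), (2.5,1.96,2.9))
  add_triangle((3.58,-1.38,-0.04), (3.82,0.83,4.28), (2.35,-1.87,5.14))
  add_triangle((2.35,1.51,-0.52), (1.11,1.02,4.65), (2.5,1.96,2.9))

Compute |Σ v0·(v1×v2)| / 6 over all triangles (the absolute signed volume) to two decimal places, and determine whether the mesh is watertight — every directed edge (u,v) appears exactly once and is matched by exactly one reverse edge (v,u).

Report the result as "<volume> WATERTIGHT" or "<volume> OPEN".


30.22 WATERTIGHT

Per-triangle v0·(v1×v2)/6:
  t1: +0.9138
  t2: +3.0236
  t3: -1.0942
  t4: +2.2600
  t5: +2.4815
  t6: -0.7319
  t7: +2.4333
  t8: +6.4059
  t9: +3.1304
  t10: -0.2523
  t11: -0.5777
  t12: +2.9071
  t13: +9.5843
  t14: -0.2631
Σ = +30.2205 → |volume| = 30.22

Directed edges: 42 total, each appears once with its reverse present → watertight.


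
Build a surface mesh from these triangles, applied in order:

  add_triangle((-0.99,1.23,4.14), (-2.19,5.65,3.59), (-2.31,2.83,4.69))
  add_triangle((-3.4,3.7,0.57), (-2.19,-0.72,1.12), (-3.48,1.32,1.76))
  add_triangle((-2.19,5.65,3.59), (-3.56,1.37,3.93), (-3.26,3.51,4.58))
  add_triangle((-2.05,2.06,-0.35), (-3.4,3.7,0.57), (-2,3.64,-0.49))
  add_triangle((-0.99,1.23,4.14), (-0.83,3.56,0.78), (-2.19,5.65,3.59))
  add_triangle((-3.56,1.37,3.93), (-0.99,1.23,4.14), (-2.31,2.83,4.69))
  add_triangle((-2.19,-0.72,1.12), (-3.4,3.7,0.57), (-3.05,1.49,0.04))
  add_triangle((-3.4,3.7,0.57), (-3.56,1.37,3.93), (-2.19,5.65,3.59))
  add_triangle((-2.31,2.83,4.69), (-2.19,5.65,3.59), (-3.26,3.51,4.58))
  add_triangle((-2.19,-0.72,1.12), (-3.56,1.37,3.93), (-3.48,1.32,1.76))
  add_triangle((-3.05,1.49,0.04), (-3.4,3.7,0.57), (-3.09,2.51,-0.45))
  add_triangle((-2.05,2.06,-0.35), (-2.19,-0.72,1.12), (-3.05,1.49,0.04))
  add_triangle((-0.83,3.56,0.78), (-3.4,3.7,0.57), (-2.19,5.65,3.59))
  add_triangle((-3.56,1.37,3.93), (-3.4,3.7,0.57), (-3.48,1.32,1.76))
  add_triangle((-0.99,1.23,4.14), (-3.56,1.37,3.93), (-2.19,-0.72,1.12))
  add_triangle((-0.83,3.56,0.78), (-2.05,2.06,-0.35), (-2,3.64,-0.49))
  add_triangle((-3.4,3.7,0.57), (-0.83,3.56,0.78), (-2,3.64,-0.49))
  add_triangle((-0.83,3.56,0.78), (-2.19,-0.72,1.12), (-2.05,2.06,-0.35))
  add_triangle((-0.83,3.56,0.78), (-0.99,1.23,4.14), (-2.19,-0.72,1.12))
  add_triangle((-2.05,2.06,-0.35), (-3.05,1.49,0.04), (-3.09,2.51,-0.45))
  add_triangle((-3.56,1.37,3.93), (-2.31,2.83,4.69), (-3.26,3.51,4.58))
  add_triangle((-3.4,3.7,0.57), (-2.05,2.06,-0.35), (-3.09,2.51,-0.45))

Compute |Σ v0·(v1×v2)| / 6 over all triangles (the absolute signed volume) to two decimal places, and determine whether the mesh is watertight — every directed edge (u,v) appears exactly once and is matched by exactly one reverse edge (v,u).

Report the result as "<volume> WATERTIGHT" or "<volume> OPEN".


30.74 WATERTIGHT

Per-triangle v0·(v1×v2)/6:
  t1: +2.4388
  t2: +1.0165
  t3: +1.2297
  t4: +0.6552
  t5: +1.0228
  t6: +2.4313
  t7: +1.6092
  t8: +10.7435
  t9: +2.4884
  t10: +1.9155
  t11: +0.7756
  t12: -0.2443
  t13: +3.6657
  t14: +2.9902
  t15: +2.1718
  t16: -0.6517
  t17: +1.7740
  t18: -2.3111
  t19: -4.8817
  t20: -0.0723
  t21: +1.7337
  t22: +0.2414
Σ = +30.7421 → |volume| = 30.74

Directed edges: 66 total, each appears once with its reverse present → watertight.


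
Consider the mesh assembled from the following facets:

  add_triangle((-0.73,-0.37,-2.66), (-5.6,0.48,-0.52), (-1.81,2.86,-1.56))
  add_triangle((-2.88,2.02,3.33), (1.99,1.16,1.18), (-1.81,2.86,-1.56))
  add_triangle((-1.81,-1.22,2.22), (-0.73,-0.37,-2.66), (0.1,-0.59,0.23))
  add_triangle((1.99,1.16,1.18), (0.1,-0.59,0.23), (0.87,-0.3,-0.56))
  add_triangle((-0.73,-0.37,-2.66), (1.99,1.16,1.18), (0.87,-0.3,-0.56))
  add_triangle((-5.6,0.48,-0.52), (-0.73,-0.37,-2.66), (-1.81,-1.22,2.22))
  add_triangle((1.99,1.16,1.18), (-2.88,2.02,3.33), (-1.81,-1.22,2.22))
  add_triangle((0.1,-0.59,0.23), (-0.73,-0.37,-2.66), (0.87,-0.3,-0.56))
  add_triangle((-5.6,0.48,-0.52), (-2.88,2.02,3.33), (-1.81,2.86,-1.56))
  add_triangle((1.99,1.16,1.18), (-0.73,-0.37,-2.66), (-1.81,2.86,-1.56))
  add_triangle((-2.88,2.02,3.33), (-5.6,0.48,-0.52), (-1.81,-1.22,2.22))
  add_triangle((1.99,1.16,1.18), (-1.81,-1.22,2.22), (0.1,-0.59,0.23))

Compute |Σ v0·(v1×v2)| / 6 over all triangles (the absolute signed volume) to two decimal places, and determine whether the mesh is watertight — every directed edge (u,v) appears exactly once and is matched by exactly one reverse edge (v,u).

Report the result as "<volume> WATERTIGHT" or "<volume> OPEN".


Per-triangle v0·(v1×v2)/6:
  t1: +7.1061
  t2: +7.1386
  t3: +0.6921
  t4: +0.2770
  t5: +0.6160
  t6: +4.2912
  t7: +4.3156
  t8: +0.2786
  t9: +11.3854
  t10: +2.8830
  t11: +8.5693
  t12: +0.6988
Σ = +48.2517 → |volume| = 48.25

Directed edges: 36 total, each appears once with its reverse present → watertight.

48.25 WATERTIGHT


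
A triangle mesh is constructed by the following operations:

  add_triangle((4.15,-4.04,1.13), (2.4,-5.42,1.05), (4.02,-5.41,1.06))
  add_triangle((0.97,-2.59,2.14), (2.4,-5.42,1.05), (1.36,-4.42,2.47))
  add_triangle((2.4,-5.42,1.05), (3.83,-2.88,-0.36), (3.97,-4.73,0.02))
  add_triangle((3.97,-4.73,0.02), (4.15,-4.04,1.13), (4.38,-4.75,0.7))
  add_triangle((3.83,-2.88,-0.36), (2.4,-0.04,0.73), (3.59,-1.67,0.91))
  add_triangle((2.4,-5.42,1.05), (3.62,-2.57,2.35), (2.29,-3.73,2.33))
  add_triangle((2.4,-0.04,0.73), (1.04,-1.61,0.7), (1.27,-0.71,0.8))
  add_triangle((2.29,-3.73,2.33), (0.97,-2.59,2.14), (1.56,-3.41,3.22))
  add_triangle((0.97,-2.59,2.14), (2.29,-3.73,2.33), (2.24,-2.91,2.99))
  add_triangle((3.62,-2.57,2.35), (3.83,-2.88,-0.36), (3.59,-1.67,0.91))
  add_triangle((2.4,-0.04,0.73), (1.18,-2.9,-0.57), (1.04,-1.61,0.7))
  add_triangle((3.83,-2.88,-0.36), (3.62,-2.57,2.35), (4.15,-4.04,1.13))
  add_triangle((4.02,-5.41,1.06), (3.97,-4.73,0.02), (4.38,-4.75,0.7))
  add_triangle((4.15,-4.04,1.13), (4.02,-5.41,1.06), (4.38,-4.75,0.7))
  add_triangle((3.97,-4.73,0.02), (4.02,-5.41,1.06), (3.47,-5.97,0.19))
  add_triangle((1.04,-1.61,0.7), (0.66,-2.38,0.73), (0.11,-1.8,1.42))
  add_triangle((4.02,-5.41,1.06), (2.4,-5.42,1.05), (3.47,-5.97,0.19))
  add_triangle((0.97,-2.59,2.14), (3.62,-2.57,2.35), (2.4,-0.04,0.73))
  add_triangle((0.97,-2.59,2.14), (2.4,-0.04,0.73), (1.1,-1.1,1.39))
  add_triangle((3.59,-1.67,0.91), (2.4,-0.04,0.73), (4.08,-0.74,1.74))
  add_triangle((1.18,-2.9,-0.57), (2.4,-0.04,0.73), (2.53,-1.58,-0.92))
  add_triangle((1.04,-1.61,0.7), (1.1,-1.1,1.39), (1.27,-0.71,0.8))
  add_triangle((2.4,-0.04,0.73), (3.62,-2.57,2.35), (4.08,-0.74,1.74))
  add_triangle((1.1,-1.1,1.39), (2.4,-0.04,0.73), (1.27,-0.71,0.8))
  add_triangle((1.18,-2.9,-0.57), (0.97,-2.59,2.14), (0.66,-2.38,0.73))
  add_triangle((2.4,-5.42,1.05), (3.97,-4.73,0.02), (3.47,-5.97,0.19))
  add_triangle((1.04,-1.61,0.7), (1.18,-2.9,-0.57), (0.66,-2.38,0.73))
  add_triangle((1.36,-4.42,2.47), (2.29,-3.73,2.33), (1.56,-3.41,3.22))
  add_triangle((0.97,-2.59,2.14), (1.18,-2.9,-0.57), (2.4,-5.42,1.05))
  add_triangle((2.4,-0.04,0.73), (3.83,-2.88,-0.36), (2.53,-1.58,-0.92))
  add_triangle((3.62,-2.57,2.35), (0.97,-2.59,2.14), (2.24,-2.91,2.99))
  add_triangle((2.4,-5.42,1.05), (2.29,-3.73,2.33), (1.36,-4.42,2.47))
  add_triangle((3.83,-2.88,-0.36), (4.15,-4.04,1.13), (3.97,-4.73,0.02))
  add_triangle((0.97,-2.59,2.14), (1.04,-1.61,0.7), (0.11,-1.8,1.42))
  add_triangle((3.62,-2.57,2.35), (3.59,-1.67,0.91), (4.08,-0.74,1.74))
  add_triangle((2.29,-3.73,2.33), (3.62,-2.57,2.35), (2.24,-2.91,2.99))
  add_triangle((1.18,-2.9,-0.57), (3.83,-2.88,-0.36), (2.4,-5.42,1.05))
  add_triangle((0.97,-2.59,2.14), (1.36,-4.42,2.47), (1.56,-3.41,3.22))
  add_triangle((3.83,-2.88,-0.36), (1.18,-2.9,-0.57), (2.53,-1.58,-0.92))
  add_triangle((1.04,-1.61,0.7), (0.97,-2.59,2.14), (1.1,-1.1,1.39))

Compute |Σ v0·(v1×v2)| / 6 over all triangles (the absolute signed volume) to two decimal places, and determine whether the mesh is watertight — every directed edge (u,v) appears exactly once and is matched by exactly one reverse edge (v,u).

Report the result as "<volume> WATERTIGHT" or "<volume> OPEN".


Per-triangle v0·(v1×v2)/6:
  t1: +0.4842
  t2: -0.6260
  t3: -0.5133
  t4: +0.0619
  t5: +0.7772
  t6: +2.5359
  t7: -0.1578
  t8: -0.2470
  t9: +0.5991
  t10: +1.6469
  t11: -1.0338
  t12: +1.7264
  t13: +0.6006
  t14: +0.4983
  t15: +1.1921
  t16: -0.2362
  t17: +1.4272
  t18: +0.5663
  t19: +0.2883
  t20: +0.3703
  t21: -1.3752
  t22: -0.1472
  t23: -0.1652
  t24: -0.1118
  t25: +0.3463
  t26: -0.9684
  t27: -0.3743
  t28: +1.0137
  t29: +0.3349
  t30: +0.9652
  t31: -0.5593
  t32: +1.7977
  t33: +1.4622
  t34: -0.1662
  t35: +1.3666
  t36: +1.2783
  t37: +2.6983
  t38: +0.0930
  t39: +0.9710
  t40: -0.2780
Σ = +18.1423 → |volume| = 18.14

Directed edges: 120 total; 6 unmatched, e.g. (4.15,-4.04,1.13)→(2.4,-5.42,1.05) → open.

18.14 OPEN


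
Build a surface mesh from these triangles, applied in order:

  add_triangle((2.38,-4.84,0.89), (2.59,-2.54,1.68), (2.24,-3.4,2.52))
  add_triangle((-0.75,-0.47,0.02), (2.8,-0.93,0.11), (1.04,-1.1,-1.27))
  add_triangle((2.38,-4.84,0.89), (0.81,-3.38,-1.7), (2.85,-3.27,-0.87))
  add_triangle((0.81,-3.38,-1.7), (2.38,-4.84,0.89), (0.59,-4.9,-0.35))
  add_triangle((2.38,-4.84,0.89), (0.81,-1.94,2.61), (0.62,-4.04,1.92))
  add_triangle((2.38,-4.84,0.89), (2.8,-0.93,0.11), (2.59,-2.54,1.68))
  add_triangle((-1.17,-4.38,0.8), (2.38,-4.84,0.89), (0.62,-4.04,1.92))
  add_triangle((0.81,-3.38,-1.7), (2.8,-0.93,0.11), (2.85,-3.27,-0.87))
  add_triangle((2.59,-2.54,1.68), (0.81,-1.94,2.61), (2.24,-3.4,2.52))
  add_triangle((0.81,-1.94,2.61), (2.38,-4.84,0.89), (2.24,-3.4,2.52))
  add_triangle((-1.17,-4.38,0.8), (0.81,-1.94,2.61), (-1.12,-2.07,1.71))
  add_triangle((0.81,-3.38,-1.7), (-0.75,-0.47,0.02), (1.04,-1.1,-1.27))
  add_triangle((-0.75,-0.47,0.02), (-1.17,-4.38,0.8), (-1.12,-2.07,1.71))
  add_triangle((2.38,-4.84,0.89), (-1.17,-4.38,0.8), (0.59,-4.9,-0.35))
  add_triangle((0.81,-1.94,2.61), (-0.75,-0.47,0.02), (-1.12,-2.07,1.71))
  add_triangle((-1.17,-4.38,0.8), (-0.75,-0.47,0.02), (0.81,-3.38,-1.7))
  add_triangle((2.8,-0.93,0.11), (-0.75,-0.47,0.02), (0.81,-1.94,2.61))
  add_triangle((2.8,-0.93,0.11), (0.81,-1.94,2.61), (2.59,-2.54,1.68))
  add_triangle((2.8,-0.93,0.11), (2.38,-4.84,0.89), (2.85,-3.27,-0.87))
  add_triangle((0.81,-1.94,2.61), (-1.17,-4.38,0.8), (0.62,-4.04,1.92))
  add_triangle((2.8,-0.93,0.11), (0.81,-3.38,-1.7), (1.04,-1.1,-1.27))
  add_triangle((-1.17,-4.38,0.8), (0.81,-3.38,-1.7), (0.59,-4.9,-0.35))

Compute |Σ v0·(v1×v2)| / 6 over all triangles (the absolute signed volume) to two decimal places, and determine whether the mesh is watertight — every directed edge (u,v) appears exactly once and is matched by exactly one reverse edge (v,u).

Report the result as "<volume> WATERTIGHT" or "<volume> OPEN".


Per-triangle v0·(v1×v2)/6:
  t1: +1.4938
  t2: -0.4573
  t3: +3.3372
  t4: +2.5475
  t5: +2.3473
  t6: +2.3582
  t7: +3.1620
  t8: +0.4521
  t9: +0.5551
  t10: +1.2526
  t11: +2.2252
  t12: +0.2362
  t13: +0.6344
  t14: +3.3463
  t15: -0.0640
  t16: +1.1387
  t17: -0.8266
  t18: +0.7903
  t19: +2.7193
  t20: +1.6518
  t21: +1.2932
  t22: +1.6556
Σ = +31.8489 → |volume| = 31.85

Directed edges: 66 total, each appears once with its reverse present → watertight.

31.85 WATERTIGHT


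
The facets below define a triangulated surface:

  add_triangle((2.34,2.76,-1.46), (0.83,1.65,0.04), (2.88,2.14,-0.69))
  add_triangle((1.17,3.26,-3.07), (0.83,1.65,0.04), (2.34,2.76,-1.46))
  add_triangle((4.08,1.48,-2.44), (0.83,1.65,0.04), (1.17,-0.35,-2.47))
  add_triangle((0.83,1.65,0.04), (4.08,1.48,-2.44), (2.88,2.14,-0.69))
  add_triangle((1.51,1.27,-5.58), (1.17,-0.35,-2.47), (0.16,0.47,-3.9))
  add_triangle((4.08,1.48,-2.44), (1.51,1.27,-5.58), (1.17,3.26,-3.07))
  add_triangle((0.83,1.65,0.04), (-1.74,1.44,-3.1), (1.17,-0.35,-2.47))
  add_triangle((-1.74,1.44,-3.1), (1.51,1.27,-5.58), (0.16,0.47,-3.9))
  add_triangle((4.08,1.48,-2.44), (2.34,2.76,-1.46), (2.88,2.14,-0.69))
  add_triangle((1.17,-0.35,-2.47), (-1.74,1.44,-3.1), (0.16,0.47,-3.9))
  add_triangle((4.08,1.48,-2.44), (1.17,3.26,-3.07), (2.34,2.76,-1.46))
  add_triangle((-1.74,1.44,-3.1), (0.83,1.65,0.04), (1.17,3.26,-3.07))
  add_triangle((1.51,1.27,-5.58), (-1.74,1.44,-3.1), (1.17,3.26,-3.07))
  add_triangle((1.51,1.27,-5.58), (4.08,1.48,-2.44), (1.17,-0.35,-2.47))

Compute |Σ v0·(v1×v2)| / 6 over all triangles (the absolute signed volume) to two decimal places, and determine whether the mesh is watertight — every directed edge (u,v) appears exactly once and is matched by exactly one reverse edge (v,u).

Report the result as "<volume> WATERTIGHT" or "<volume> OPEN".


23.12 WATERTIGHT

Per-triangle v0·(v1×v2)/6:
  t1: +0.5631
  t2: +1.0214
  t3: -1.3414
  t4: -0.5475
  t5: +0.9544
  t6: +7.8540
  t7: -2.8286
  t8: +1.6132
  t9: +1.3868
  t10: +0.0453
  t11: +2.9636
  t12: +1.7290
  t13: +6.3746
  t14: +3.3323
Σ = +23.1203 → |volume| = 23.12

Directed edges: 42 total, each appears once with its reverse present → watertight.


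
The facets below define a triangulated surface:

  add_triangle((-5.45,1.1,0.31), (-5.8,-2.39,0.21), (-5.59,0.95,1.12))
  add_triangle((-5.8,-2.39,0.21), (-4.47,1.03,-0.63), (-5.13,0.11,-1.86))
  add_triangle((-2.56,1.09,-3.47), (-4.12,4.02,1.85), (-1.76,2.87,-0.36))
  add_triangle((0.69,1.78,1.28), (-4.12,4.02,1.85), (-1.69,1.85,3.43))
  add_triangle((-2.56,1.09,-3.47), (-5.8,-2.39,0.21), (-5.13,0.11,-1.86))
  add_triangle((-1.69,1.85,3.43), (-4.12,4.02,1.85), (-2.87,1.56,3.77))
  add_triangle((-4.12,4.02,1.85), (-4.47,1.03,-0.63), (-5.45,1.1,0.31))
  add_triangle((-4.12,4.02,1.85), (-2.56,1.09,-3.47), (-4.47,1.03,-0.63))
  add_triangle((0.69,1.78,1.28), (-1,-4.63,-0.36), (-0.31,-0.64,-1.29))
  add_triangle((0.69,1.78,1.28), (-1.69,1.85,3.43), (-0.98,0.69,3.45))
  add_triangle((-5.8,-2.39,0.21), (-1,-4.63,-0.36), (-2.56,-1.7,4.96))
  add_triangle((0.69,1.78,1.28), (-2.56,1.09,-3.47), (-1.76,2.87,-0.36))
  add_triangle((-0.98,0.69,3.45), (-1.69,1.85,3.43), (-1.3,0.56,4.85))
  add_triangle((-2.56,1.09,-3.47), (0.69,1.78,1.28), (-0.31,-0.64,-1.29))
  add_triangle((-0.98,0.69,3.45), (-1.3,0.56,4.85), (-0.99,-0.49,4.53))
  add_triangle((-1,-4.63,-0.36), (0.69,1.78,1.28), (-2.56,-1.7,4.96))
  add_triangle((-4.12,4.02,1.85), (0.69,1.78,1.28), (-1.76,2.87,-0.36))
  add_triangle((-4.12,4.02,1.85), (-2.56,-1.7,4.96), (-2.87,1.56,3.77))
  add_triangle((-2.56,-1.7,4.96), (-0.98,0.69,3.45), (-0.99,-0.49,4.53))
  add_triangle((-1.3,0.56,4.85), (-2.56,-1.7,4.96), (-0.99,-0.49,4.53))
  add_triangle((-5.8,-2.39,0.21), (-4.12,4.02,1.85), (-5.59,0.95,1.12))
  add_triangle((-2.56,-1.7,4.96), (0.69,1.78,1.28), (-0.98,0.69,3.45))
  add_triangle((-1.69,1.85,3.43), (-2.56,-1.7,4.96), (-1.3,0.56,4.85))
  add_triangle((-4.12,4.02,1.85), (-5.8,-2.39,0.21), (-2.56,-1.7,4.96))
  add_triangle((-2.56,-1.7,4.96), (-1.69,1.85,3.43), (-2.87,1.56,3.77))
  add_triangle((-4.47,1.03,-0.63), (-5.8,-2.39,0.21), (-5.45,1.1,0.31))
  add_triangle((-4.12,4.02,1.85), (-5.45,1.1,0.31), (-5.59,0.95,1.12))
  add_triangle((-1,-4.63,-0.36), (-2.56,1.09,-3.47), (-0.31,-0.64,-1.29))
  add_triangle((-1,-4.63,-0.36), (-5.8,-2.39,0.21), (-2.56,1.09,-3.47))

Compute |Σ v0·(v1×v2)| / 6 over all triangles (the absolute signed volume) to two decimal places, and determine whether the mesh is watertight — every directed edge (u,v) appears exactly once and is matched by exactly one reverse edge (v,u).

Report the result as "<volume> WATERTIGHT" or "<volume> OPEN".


123.78 OPEN

Per-triangle v0·(v1×v2)/6:
  t1: +2.6134
  t2: +3.9771
  t3: +4.7685
  t4: +4.2803
  t5: +3.4174
  t6: +2.6175
  t7: +2.7485
  t8: +8.0183
  t9: +0.1411
  t10: +1.3323
  t11: +20.0927
  t12: +1.4804
  t13: +0.1167
  t14: +0.6561
  t15: +0.0076
  t16: +3.1324
  t17: +3.1961
  t18: +3.9070
  t19: -1.3834
  t20: +1.4196
  t21: +0.2774
  t22: +0.6222
  t23: +2.8619
  t24: +27.9629
  t25: +2.5009
  t26: +2.8738
  t27: +2.5844
  t28: +2.2042
  t29: +15.3478
Σ = +123.7753 → |volume| = 123.78

Directed edges: 87 total; 3 unmatched, e.g. (-4.47,1.03,-0.63)→(-5.13,0.11,-1.86) → open.
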